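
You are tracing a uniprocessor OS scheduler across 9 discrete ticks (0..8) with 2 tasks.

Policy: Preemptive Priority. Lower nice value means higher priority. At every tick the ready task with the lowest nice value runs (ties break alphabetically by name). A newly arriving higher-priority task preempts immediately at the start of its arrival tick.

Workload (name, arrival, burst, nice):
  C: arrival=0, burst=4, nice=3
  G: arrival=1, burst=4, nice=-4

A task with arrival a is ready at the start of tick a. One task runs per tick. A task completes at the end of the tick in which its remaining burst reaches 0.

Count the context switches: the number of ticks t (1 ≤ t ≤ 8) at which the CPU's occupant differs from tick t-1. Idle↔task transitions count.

context switches = 3

t=0: ready={C} → run C
t=1: ready={C,G} → run G
t=2: ready={C,G} → run G
t=3: ready={C,G} → run G
t=4: ready={C,G} → run G
t=5: ready={C} → run C
t=6: ready={C} → run C
t=7: ready={C} → run C
t=8: (idle)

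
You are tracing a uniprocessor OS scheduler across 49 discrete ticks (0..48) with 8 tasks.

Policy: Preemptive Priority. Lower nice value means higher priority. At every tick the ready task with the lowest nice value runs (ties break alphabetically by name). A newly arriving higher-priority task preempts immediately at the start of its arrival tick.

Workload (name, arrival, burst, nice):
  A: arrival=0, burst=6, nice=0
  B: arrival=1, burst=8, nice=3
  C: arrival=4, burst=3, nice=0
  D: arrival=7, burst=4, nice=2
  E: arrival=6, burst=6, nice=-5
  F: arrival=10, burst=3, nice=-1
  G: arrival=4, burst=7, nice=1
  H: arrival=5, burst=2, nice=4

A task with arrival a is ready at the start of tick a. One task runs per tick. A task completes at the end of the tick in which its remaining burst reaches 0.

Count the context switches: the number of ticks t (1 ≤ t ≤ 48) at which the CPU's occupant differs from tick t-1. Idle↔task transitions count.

context switches = 8

t=0: ready={A} → run A
t=1: ready={A,B} → run A
t=2: ready={A,B} → run A
t=3: ready={A,B} → run A
t=4: ready={A,B,C,G} → run A
t=5: ready={A,B,C,G,H} → run A
t=6: ready={B,C,E,G,H} → run E
t=7: ready={B,C,D,E,G,H} → run E
t=8: ready={B,C,D,E,G,H} → run E
t=9: ready={B,C,D,E,G,H} → run E
t=10: ready={B,C,D,E,F,G,H} → run E
t=11: ready={B,C,D,E,F,G,H} → run E
t=12: ready={B,C,D,F,G,H} → run F
t=13: ready={B,C,D,F,G,H} → run F
t=14: ready={B,C,D,F,G,H} → run F
t=15: ready={B,C,D,G,H} → run C
t=16: ready={B,C,D,G,H} → run C
t=17: ready={B,C,D,G,H} → run C
t=18: ready={B,D,G,H} → run G
t=19: ready={B,D,G,H} → run G
t=20: ready={B,D,G,H} → run G
t=21: ready={B,D,G,H} → run G
t=22: ready={B,D,G,H} → run G
t=23: ready={B,D,G,H} → run G
t=24: ready={B,D,G,H} → run G
t=25: ready={B,D,H} → run D
t=26: ready={B,D,H} → run D
t=27: ready={B,D,H} → run D
t=28: ready={B,D,H} → run D
t=29: ready={B,H} → run B
t=30: ready={B,H} → run B
t=31: ready={B,H} → run B
t=32: ready={B,H} → run B
t=33: ready={B,H} → run B
t=34: ready={B,H} → run B
t=35: ready={B,H} → run B
t=36: ready={B,H} → run B
t=37: ready={H} → run H
t=38: ready={H} → run H
t=39: (idle)
t=40: (idle)
t=41: (idle)
t=42: (idle)
t=43: (idle)
t=44: (idle)
t=45: (idle)
t=46: (idle)
t=47: (idle)
t=48: (idle)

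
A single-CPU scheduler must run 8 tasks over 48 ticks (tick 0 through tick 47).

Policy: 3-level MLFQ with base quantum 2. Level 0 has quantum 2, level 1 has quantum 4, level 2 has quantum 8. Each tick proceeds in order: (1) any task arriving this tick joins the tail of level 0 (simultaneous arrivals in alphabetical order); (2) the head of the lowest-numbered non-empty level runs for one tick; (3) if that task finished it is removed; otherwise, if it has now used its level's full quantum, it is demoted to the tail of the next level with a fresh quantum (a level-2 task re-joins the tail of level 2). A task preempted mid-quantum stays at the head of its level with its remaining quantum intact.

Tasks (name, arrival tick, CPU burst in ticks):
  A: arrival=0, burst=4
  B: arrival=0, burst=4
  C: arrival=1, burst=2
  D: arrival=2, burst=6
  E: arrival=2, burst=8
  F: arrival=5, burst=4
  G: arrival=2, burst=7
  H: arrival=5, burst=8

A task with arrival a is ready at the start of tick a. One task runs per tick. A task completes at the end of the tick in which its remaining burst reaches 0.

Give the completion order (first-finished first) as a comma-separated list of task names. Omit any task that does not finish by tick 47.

completion order = C, A, B, D, F, E, G, H

t=0: L0/L1/L2 = AB/-/- → run A
t=1: L0/L1/L2 = ABC/-/- → run A
t=2: L0/L1/L2 = BCDEG/A/- → run B
t=3: L0/L1/L2 = BCDEG/A/- → run B
t=4: L0/L1/L2 = CDEG/AB/- → run C
t=5: L0/L1/L2 = CDEGFH/AB/- → run C
t=6: L0/L1/L2 = DEGFH/AB/- → run D
t=7: L0/L1/L2 = DEGFH/AB/- → run D
t=8: L0/L1/L2 = EGFH/ABD/- → run E
t=9: L0/L1/L2 = EGFH/ABD/- → run E
t=10: L0/L1/L2 = GFH/ABDE/- → run G
t=11: L0/L1/L2 = GFH/ABDE/- → run G
t=12: L0/L1/L2 = FH/ABDEG/- → run F
t=13: L0/L1/L2 = FH/ABDEG/- → run F
t=14: L0/L1/L2 = H/ABDEGF/- → run H
t=15: L0/L1/L2 = H/ABDEGF/- → run H
t=16: L0/L1/L2 = -/ABDEGFH/- → run A
t=17: L0/L1/L2 = -/ABDEGFH/- → run A
t=18: L0/L1/L2 = -/BDEGFH/- → run B
t=19: L0/L1/L2 = -/BDEGFH/- → run B
t=20: L0/L1/L2 = -/DEGFH/- → run D
t=21: L0/L1/L2 = -/DEGFH/- → run D
t=22: L0/L1/L2 = -/DEGFH/- → run D
t=23: L0/L1/L2 = -/DEGFH/- → run D
t=24: L0/L1/L2 = -/EGFH/- → run E
t=25: L0/L1/L2 = -/EGFH/- → run E
t=26: L0/L1/L2 = -/EGFH/- → run E
t=27: L0/L1/L2 = -/EGFH/- → run E
t=28: L0/L1/L2 = -/GFH/E → run G
t=29: L0/L1/L2 = -/GFH/E → run G
t=30: L0/L1/L2 = -/GFH/E → run G
t=31: L0/L1/L2 = -/GFH/E → run G
t=32: L0/L1/L2 = -/FH/EG → run F
t=33: L0/L1/L2 = -/FH/EG → run F
t=34: L0/L1/L2 = -/H/EG → run H
t=35: L0/L1/L2 = -/H/EG → run H
t=36: L0/L1/L2 = -/H/EG → run H
t=37: L0/L1/L2 = -/H/EG → run H
t=38: L0/L1/L2 = -/-/EGH → run E
t=39: L0/L1/L2 = -/-/EGH → run E
t=40: L0/L1/L2 = -/-/GH → run G
t=41: L0/L1/L2 = -/-/H → run H
t=42: L0/L1/L2 = -/-/H → run H
t=43: (idle)
t=44: (idle)
t=45: (idle)
t=46: (idle)
t=47: (idle)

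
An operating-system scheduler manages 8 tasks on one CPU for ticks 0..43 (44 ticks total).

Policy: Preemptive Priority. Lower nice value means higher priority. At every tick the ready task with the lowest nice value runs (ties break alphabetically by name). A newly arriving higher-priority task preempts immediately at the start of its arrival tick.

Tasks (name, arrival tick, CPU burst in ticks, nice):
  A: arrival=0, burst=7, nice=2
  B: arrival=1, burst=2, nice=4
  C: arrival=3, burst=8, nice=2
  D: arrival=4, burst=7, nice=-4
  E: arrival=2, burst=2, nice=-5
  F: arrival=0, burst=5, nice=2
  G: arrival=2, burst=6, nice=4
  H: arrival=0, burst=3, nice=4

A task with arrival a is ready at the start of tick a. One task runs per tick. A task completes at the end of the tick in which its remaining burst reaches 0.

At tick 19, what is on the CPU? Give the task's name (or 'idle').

t=0: ready={A,F,H} → run A
t=1: ready={A,B,F,H} → run A
t=2: ready={A,B,E,F,G,H} → run E
t=3: ready={A,B,C,E,F,G,H} → run E
t=4: ready={A,B,C,D,F,G,H} → run D
t=5: ready={A,B,C,D,F,G,H} → run D
t=6: ready={A,B,C,D,F,G,H} → run D
t=7: ready={A,B,C,D,F,G,H} → run D
t=8: ready={A,B,C,D,F,G,H} → run D
t=9: ready={A,B,C,D,F,G,H} → run D
t=10: ready={A,B,C,D,F,G,H} → run D
t=11: ready={A,B,C,F,G,H} → run A
t=12: ready={A,B,C,F,G,H} → run A
t=13: ready={A,B,C,F,G,H} → run A
t=14: ready={A,B,C,F,G,H} → run A
t=15: ready={A,B,C,F,G,H} → run A
t=16: ready={B,C,F,G,H} → run C
t=17: ready={B,C,F,G,H} → run C
t=18: ready={B,C,F,G,H} → run C
t=19: ready={B,C,F,G,H} → run C
t=20: ready={B,C,F,G,H} → run C
t=21: ready={B,C,F,G,H} → run C
t=22: ready={B,C,F,G,H} → run C
t=23: ready={B,C,F,G,H} → run C
t=24: ready={B,F,G,H} → run F
t=25: ready={B,F,G,H} → run F
t=26: ready={B,F,G,H} → run F
t=27: ready={B,F,G,H} → run F
t=28: ready={B,F,G,H} → run F
t=29: ready={B,G,H} → run B
t=30: ready={B,G,H} → run B
t=31: ready={G,H} → run G
t=32: ready={G,H} → run G
t=33: ready={G,H} → run G
t=34: ready={G,H} → run G
t=35: ready={G,H} → run G
t=36: ready={G,H} → run G
t=37: ready={H} → run H
t=38: ready={H} → run H
t=39: ready={H} → run H
t=40: (idle)
t=41: (idle)
t=42: (idle)
t=43: (idle)

running at tick 19 = C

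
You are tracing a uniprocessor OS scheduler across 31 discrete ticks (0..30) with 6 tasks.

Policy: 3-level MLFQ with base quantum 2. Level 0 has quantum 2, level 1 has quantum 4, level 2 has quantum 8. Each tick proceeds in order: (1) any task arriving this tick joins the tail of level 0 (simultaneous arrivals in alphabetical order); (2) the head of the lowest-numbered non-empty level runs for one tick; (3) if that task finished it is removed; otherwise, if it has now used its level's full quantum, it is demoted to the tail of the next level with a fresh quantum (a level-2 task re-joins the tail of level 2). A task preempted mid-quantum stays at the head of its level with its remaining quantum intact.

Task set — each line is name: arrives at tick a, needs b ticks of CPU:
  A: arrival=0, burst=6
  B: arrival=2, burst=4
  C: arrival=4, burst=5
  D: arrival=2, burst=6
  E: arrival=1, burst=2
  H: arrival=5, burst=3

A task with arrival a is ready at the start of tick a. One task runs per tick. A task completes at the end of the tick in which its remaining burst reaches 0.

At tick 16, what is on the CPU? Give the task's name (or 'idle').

t=0: L0/L1/L2 = A/-/- → run A
t=1: L0/L1/L2 = AE/-/- → run A
t=2: L0/L1/L2 = EBD/A/- → run E
t=3: L0/L1/L2 = EBD/A/- → run E
t=4: L0/L1/L2 = BDC/A/- → run B
t=5: L0/L1/L2 = BDCH/A/- → run B
t=6: L0/L1/L2 = DCH/AB/- → run D
t=7: L0/L1/L2 = DCH/AB/- → run D
t=8: L0/L1/L2 = CH/ABD/- → run C
t=9: L0/L1/L2 = CH/ABD/- → run C
t=10: L0/L1/L2 = H/ABDC/- → run H
t=11: L0/L1/L2 = H/ABDC/- → run H
t=12: L0/L1/L2 = -/ABDCH/- → run A
t=13: L0/L1/L2 = -/ABDCH/- → run A
t=14: L0/L1/L2 = -/ABDCH/- → run A
t=15: L0/L1/L2 = -/ABDCH/- → run A
t=16: L0/L1/L2 = -/BDCH/- → run B
t=17: L0/L1/L2 = -/BDCH/- → run B
t=18: L0/L1/L2 = -/DCH/- → run D
t=19: L0/L1/L2 = -/DCH/- → run D
t=20: L0/L1/L2 = -/DCH/- → run D
t=21: L0/L1/L2 = -/DCH/- → run D
t=22: L0/L1/L2 = -/CH/- → run C
t=23: L0/L1/L2 = -/CH/- → run C
t=24: L0/L1/L2 = -/CH/- → run C
t=25: L0/L1/L2 = -/H/- → run H
t=26: (idle)
t=27: (idle)
t=28: (idle)
t=29: (idle)
t=30: (idle)

running at tick 16 = B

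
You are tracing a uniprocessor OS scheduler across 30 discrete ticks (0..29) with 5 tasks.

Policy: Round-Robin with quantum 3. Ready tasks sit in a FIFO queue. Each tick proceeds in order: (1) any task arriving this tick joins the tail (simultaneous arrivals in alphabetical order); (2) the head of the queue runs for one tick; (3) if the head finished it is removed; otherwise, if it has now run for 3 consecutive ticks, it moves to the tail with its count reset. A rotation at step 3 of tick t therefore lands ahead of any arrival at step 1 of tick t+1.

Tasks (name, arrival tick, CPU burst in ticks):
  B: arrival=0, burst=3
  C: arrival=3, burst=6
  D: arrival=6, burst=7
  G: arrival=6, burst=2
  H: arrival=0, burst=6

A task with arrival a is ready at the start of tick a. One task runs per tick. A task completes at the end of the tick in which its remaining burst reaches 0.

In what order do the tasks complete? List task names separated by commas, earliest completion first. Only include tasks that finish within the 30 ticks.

t=0: queue=[B,H] q_used=0 → run B
t=1: queue=[B,H] q_used=1 → run B
t=2: queue=[B,H] q_used=2 → run B
t=3: queue=[H,C] q_used=0 → run H
t=4: queue=[H,C] q_used=1 → run H
t=5: queue=[H,C] q_used=2 → run H
t=6: queue=[C,H,D,G] q_used=0 → run C
t=7: queue=[C,H,D,G] q_used=1 → run C
t=8: queue=[C,H,D,G] q_used=2 → run C
t=9: queue=[H,D,G,C] q_used=0 → run H
t=10: queue=[H,D,G,C] q_used=1 → run H
t=11: queue=[H,D,G,C] q_used=2 → run H
t=12: queue=[D,G,C] q_used=0 → run D
t=13: queue=[D,G,C] q_used=1 → run D
t=14: queue=[D,G,C] q_used=2 → run D
t=15: queue=[G,C,D] q_used=0 → run G
t=16: queue=[G,C,D] q_used=1 → run G
t=17: queue=[C,D] q_used=0 → run C
t=18: queue=[C,D] q_used=1 → run C
t=19: queue=[C,D] q_used=2 → run C
t=20: queue=[D] q_used=0 → run D
t=21: queue=[D] q_used=1 → run D
t=22: queue=[D] q_used=2 → run D
t=23: queue=[D] q_used=0 → run D
t=24: (idle)
t=25: (idle)
t=26: (idle)
t=27: (idle)
t=28: (idle)
t=29: (idle)

completion order = B, H, G, C, D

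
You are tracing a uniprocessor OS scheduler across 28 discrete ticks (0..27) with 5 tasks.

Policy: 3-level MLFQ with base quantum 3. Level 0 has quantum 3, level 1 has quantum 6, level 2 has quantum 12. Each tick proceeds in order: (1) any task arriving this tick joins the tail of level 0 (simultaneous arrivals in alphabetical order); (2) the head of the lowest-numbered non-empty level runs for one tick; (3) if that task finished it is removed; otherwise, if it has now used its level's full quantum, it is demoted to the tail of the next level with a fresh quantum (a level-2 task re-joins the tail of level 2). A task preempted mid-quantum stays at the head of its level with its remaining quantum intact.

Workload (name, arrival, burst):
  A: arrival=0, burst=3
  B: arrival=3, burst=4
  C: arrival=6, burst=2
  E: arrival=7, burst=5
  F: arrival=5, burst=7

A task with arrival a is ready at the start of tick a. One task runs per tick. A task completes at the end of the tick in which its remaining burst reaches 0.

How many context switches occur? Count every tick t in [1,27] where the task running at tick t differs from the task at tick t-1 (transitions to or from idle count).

context switches = 8

t=0: L0/L1/L2 = A/-/- → run A
t=1: L0/L1/L2 = A/-/- → run A
t=2: L0/L1/L2 = A/-/- → run A
t=3: L0/L1/L2 = B/-/- → run B
t=4: L0/L1/L2 = B/-/- → run B
t=5: L0/L1/L2 = BF/-/- → run B
t=6: L0/L1/L2 = FC/B/- → run F
t=7: L0/L1/L2 = FCE/B/- → run F
t=8: L0/L1/L2 = FCE/B/- → run F
t=9: L0/L1/L2 = CE/BF/- → run C
t=10: L0/L1/L2 = CE/BF/- → run C
t=11: L0/L1/L2 = E/BF/- → run E
t=12: L0/L1/L2 = E/BF/- → run E
t=13: L0/L1/L2 = E/BF/- → run E
t=14: L0/L1/L2 = -/BFE/- → run B
t=15: L0/L1/L2 = -/FE/- → run F
t=16: L0/L1/L2 = -/FE/- → run F
t=17: L0/L1/L2 = -/FE/- → run F
t=18: L0/L1/L2 = -/FE/- → run F
t=19: L0/L1/L2 = -/E/- → run E
t=20: L0/L1/L2 = -/E/- → run E
t=21: (idle)
t=22: (idle)
t=23: (idle)
t=24: (idle)
t=25: (idle)
t=26: (idle)
t=27: (idle)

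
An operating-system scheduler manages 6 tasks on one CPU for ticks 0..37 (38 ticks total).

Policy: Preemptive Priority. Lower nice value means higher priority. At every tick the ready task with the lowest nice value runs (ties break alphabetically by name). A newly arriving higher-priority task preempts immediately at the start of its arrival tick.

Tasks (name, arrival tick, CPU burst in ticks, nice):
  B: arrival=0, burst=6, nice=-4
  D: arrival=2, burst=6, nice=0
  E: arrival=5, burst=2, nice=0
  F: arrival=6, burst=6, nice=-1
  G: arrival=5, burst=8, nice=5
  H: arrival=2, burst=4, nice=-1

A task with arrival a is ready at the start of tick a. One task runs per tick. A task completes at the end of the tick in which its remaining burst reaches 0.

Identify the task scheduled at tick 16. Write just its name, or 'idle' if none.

running at tick 16 = D

t=0: ready={B} → run B
t=1: ready={B} → run B
t=2: ready={B,D,H} → run B
t=3: ready={B,D,H} → run B
t=4: ready={B,D,H} → run B
t=5: ready={B,D,E,G,H} → run B
t=6: ready={D,E,F,G,H} → run F
t=7: ready={D,E,F,G,H} → run F
t=8: ready={D,E,F,G,H} → run F
t=9: ready={D,E,F,G,H} → run F
t=10: ready={D,E,F,G,H} → run F
t=11: ready={D,E,F,G,H} → run F
t=12: ready={D,E,G,H} → run H
t=13: ready={D,E,G,H} → run H
t=14: ready={D,E,G,H} → run H
t=15: ready={D,E,G,H} → run H
t=16: ready={D,E,G} → run D
t=17: ready={D,E,G} → run D
t=18: ready={D,E,G} → run D
t=19: ready={D,E,G} → run D
t=20: ready={D,E,G} → run D
t=21: ready={D,E,G} → run D
t=22: ready={E,G} → run E
t=23: ready={E,G} → run E
t=24: ready={G} → run G
t=25: ready={G} → run G
t=26: ready={G} → run G
t=27: ready={G} → run G
t=28: ready={G} → run G
t=29: ready={G} → run G
t=30: ready={G} → run G
t=31: ready={G} → run G
t=32: (idle)
t=33: (idle)
t=34: (idle)
t=35: (idle)
t=36: (idle)
t=37: (idle)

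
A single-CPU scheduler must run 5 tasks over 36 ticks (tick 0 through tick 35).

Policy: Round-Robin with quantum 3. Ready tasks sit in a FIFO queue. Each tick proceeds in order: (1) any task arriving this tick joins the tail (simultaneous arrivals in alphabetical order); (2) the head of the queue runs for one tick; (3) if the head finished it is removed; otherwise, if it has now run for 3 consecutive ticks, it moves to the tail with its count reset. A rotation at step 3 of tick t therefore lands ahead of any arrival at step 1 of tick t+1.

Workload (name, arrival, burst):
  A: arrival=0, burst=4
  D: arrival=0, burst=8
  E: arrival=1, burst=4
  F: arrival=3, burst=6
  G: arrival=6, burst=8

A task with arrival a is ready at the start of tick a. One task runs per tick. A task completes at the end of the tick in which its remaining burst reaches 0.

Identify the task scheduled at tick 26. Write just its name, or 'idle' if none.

t=0: queue=[A,D] q_used=0 → run A
t=1: queue=[A,D,E] q_used=1 → run A
t=2: queue=[A,D,E] q_used=2 → run A
t=3: queue=[D,E,A,F] q_used=0 → run D
t=4: queue=[D,E,A,F] q_used=1 → run D
t=5: queue=[D,E,A,F] q_used=2 → run D
t=6: queue=[E,A,F,D,G] q_used=0 → run E
t=7: queue=[E,A,F,D,G] q_used=1 → run E
t=8: queue=[E,A,F,D,G] q_used=2 → run E
t=9: queue=[A,F,D,G,E] q_used=0 → run A
t=10: queue=[F,D,G,E] q_used=0 → run F
t=11: queue=[F,D,G,E] q_used=1 → run F
t=12: queue=[F,D,G,E] q_used=2 → run F
t=13: queue=[D,G,E,F] q_used=0 → run D
t=14: queue=[D,G,E,F] q_used=1 → run D
t=15: queue=[D,G,E,F] q_used=2 → run D
t=16: queue=[G,E,F,D] q_used=0 → run G
t=17: queue=[G,E,F,D] q_used=1 → run G
t=18: queue=[G,E,F,D] q_used=2 → run G
t=19: queue=[E,F,D,G] q_used=0 → run E
t=20: queue=[F,D,G] q_used=0 → run F
t=21: queue=[F,D,G] q_used=1 → run F
t=22: queue=[F,D,G] q_used=2 → run F
t=23: queue=[D,G] q_used=0 → run D
t=24: queue=[D,G] q_used=1 → run D
t=25: queue=[G] q_used=0 → run G
t=26: queue=[G] q_used=1 → run G
t=27: queue=[G] q_used=2 → run G
t=28: queue=[G] q_used=0 → run G
t=29: queue=[G] q_used=1 → run G
t=30: (idle)
t=31: (idle)
t=32: (idle)
t=33: (idle)
t=34: (idle)
t=35: (idle)

running at tick 26 = G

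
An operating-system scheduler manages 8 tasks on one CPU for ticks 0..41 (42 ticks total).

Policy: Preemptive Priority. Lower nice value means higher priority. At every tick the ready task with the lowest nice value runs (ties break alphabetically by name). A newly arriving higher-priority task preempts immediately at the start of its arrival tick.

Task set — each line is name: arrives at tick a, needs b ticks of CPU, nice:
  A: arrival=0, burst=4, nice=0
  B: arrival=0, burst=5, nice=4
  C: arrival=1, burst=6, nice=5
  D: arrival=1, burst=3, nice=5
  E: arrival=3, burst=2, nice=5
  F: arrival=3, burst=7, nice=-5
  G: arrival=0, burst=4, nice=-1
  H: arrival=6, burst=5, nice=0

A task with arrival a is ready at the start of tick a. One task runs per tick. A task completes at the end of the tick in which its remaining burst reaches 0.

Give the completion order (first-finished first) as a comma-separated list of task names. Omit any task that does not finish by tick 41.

completion order = F, G, A, H, B, C, D, E

t=0: ready={A,B,G} → run G
t=1: ready={A,B,C,D,G} → run G
t=2: ready={A,B,C,D,G} → run G
t=3: ready={A,B,C,D,E,F,G} → run F
t=4: ready={A,B,C,D,E,F,G} → run F
t=5: ready={A,B,C,D,E,F,G} → run F
t=6: ready={A,B,C,D,E,F,G,H} → run F
t=7: ready={A,B,C,D,E,F,G,H} → run F
t=8: ready={A,B,C,D,E,F,G,H} → run F
t=9: ready={A,B,C,D,E,F,G,H} → run F
t=10: ready={A,B,C,D,E,G,H} → run G
t=11: ready={A,B,C,D,E,H} → run A
t=12: ready={A,B,C,D,E,H} → run A
t=13: ready={A,B,C,D,E,H} → run A
t=14: ready={A,B,C,D,E,H} → run A
t=15: ready={B,C,D,E,H} → run H
t=16: ready={B,C,D,E,H} → run H
t=17: ready={B,C,D,E,H} → run H
t=18: ready={B,C,D,E,H} → run H
t=19: ready={B,C,D,E,H} → run H
t=20: ready={B,C,D,E} → run B
t=21: ready={B,C,D,E} → run B
t=22: ready={B,C,D,E} → run B
t=23: ready={B,C,D,E} → run B
t=24: ready={B,C,D,E} → run B
t=25: ready={C,D,E} → run C
t=26: ready={C,D,E} → run C
t=27: ready={C,D,E} → run C
t=28: ready={C,D,E} → run C
t=29: ready={C,D,E} → run C
t=30: ready={C,D,E} → run C
t=31: ready={D,E} → run D
t=32: ready={D,E} → run D
t=33: ready={D,E} → run D
t=34: ready={E} → run E
t=35: ready={E} → run E
t=36: (idle)
t=37: (idle)
t=38: (idle)
t=39: (idle)
t=40: (idle)
t=41: (idle)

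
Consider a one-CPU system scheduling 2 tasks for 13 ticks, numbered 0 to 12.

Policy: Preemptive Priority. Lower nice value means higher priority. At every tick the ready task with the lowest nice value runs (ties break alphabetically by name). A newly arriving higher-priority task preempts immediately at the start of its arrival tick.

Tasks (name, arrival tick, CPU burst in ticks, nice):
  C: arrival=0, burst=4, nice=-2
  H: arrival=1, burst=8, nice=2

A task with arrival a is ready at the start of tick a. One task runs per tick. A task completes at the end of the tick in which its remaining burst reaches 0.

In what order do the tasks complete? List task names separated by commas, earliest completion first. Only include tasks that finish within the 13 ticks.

completion order = C, H

t=0: ready={C} → run C
t=1: ready={C,H} → run C
t=2: ready={C,H} → run C
t=3: ready={C,H} → run C
t=4: ready={H} → run H
t=5: ready={H} → run H
t=6: ready={H} → run H
t=7: ready={H} → run H
t=8: ready={H} → run H
t=9: ready={H} → run H
t=10: ready={H} → run H
t=11: ready={H} → run H
t=12: (idle)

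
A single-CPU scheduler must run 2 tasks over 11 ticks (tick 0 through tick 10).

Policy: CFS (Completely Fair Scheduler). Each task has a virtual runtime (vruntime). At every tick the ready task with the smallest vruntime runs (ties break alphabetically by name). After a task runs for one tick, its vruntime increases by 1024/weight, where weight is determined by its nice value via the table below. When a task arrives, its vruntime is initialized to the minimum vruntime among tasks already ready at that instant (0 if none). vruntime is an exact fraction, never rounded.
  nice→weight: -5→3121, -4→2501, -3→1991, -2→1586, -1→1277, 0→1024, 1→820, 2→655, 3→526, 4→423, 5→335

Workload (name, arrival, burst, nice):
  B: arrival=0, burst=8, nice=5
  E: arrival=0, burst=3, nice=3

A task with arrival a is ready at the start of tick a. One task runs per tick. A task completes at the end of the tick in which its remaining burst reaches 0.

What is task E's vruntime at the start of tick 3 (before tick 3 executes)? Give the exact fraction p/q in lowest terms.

t=0: vr[B=0 E=0] → run B
t=1: vr[B=1024/335 E=0] → run E
t=2: vr[B=1024/335 E=512/263] → run E
t=3: vr[B=1024/335 E=1024/263] → run B
t=4: vr[B=2048/335 E=1024/263] → run E
t=5: vr[B=2048/335] → run B
t=6: vr[B=3072/335] → run B
t=7: vr[B=4096/335] → run B
t=8: vr[B=1024/67] → run B
t=9: vr[B=6144/335] → run B
t=10: vr[B=7168/335] → run B

vruntime(E, start of tick 3) = 1024/263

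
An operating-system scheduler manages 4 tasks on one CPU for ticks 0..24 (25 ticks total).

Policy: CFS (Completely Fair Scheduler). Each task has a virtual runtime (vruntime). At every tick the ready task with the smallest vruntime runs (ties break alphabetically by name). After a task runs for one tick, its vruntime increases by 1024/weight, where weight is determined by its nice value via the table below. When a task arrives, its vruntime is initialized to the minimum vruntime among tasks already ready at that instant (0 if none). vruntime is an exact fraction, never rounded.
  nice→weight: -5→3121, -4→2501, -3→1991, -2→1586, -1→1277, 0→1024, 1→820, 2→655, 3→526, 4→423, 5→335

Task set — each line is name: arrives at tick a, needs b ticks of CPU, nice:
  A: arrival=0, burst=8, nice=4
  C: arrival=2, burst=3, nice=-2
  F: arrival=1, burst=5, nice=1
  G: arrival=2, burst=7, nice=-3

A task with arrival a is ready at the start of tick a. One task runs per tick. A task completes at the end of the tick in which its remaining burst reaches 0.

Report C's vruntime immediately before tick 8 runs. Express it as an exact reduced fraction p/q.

t=0: vr[A=0] → run A
t=1: vr[A=1024/423 F=1024/423] → run A
t=2: vr[A=2048/423 C=1024/423 F=1024/423 G=1024/423] → run C
t=3: vr[A=2048/423 C=1028608/335439 F=1024/423 G=1024/423] → run F
t=4: vr[A=2048/423 C=1028608/335439 F=318208/86715 G=1024/423] → run G
t=5: vr[A=2048/423 C=1028608/335439 F=318208/86715 G=2471936/842193] → run G
t=6: vr[A=2048/423 C=1028608/335439 F=318208/86715 G=2905088/842193] → run C
t=7: vr[A=2048/423 C=1245184/335439 F=318208/86715 G=2905088/842193] → run G
t=8: vr[A=2048/423 C=1245184/335439 F=318208/86715 G=3338240/842193] → run F
t=9: vr[A=2048/423 C=1245184/335439 F=426496/86715 G=3338240/842193] → run C
t=10: vr[A=2048/423 F=426496/86715 G=3338240/842193] → run G
t=11: vr[A=2048/423 F=426496/86715 G=3771392/842193] → run G
t=12: vr[A=2048/423 F=426496/86715 G=4204544/842193] → run A
t=13: vr[A=1024/141 F=426496/86715 G=4204544/842193] → run F
t=14: vr[A=1024/141 F=534784/86715 G=4204544/842193] → run G
t=15: vr[A=1024/141 F=534784/86715 G=4637696/842193] → run G
t=16: vr[A=1024/141 F=534784/86715] → run F
t=17: vr[A=1024/141 F=643072/86715] → run A
t=18: vr[A=4096/423 F=643072/86715] → run F
t=19: vr[A=4096/423] → run A
t=20: vr[A=5120/423] → run A
t=21: vr[A=2048/141] → run A
t=22: vr[A=7168/423] → run A
t=23: (idle)
t=24: (idle)

vruntime(C, start of tick 8) = 1245184/335439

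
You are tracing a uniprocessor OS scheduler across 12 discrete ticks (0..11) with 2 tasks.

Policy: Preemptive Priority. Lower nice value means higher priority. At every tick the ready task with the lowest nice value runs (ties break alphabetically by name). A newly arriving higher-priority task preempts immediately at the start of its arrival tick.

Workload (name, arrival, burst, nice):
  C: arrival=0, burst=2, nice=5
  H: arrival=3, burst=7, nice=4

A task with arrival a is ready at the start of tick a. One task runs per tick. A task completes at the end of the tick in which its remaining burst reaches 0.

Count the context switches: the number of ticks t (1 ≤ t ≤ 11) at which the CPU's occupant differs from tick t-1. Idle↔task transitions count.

t=0: ready={C} → run C
t=1: ready={C} → run C
t=2: (idle)
t=3: ready={H} → run H
t=4: ready={H} → run H
t=5: ready={H} → run H
t=6: ready={H} → run H
t=7: ready={H} → run H
t=8: ready={H} → run H
t=9: ready={H} → run H
t=10: (idle)
t=11: (idle)

context switches = 3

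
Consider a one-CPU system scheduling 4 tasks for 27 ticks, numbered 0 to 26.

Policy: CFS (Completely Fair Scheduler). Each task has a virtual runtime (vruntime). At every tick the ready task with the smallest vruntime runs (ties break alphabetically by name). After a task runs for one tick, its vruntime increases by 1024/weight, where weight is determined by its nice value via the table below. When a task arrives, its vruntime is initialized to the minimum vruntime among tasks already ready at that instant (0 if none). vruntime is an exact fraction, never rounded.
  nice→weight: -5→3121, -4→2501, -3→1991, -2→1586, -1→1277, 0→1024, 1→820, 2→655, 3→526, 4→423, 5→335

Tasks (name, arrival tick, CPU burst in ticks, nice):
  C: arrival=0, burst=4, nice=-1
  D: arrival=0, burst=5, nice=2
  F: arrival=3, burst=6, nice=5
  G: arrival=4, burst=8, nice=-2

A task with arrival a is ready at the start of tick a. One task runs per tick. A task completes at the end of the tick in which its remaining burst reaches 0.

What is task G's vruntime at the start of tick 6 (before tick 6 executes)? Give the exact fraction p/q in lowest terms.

vruntime(G, start of tick 6) = 1147392/519415

t=0: vr[C=0 D=0] → run C
t=1: vr[C=1024/1277 D=0] → run D
t=2: vr[C=1024/1277 D=1024/655] → run C
t=3: vr[C=2048/1277 D=1024/655 F=1024/655] → run D
t=4: vr[C=2048/1277 D=2048/655 F=1024/655 G=1024/655] → run F
t=5: vr[C=2048/1277 D=2048/655 F=202752/43885 G=1024/655] → run G
t=6: vr[C=2048/1277 D=2048/655 F=202752/43885 G=1147392/519415] → run C
t=7: vr[C=3072/1277 D=2048/655 F=202752/43885 G=1147392/519415] → run G
t=8: vr[C=3072/1277 D=2048/655 F=202752/43885 G=1482752/519415] → run C
t=9: vr[D=2048/655 F=202752/43885 G=1482752/519415] → run G
t=10: vr[D=2048/655 F=202752/43885 G=1818112/519415] → run D
t=11: vr[D=3072/655 F=202752/43885 G=1818112/519415] → run G
t=12: vr[D=3072/655 F=202752/43885 G=2153472/519415] → run G
t=13: vr[D=3072/655 F=202752/43885 G=2488832/519415] → run F
t=14: vr[D=3072/655 F=336896/43885 G=2488832/519415] → run D
t=15: vr[D=4096/655 F=336896/43885 G=2488832/519415] → run G
t=16: vr[D=4096/655 F=336896/43885 G=2824192/519415] → run G
t=17: vr[D=4096/655 F=336896/43885 G=3159552/519415] → run G
t=18: vr[D=4096/655 F=336896/43885] → run D
t=19: vr[F=336896/43885] → run F
t=20: vr[F=94208/8777] → run F
t=21: vr[F=605184/43885] → run F
t=22: vr[F=739328/43885] → run F
t=23: (idle)
t=24: (idle)
t=25: (idle)
t=26: (idle)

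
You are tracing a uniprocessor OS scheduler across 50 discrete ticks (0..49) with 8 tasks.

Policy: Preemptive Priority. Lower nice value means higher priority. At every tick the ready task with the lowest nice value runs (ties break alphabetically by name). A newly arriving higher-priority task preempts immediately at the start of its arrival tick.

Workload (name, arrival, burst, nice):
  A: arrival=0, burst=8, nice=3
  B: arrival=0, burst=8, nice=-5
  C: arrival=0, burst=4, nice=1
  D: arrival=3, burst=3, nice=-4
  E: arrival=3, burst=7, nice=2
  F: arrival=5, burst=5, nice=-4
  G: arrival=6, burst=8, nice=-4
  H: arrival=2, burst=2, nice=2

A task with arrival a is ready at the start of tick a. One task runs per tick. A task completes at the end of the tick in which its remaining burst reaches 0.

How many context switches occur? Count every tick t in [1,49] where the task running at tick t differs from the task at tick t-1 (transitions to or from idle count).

t=0: ready={A,B,C} → run B
t=1: ready={A,B,C} → run B
t=2: ready={A,B,C,H} → run B
t=3: ready={A,B,C,D,E,H} → run B
t=4: ready={A,B,C,D,E,H} → run B
t=5: ready={A,B,C,D,E,F,H} → run B
t=6: ready={A,B,C,D,E,F,G,H} → run B
t=7: ready={A,B,C,D,E,F,G,H} → run B
t=8: ready={A,C,D,E,F,G,H} → run D
t=9: ready={A,C,D,E,F,G,H} → run D
t=10: ready={A,C,D,E,F,G,H} → run D
t=11: ready={A,C,E,F,G,H} → run F
t=12: ready={A,C,E,F,G,H} → run F
t=13: ready={A,C,E,F,G,H} → run F
t=14: ready={A,C,E,F,G,H} → run F
t=15: ready={A,C,E,F,G,H} → run F
t=16: ready={A,C,E,G,H} → run G
t=17: ready={A,C,E,G,H} → run G
t=18: ready={A,C,E,G,H} → run G
t=19: ready={A,C,E,G,H} → run G
t=20: ready={A,C,E,G,H} → run G
t=21: ready={A,C,E,G,H} → run G
t=22: ready={A,C,E,G,H} → run G
t=23: ready={A,C,E,G,H} → run G
t=24: ready={A,C,E,H} → run C
t=25: ready={A,C,E,H} → run C
t=26: ready={A,C,E,H} → run C
t=27: ready={A,C,E,H} → run C
t=28: ready={A,E,H} → run E
t=29: ready={A,E,H} → run E
t=30: ready={A,E,H} → run E
t=31: ready={A,E,H} → run E
t=32: ready={A,E,H} → run E
t=33: ready={A,E,H} → run E
t=34: ready={A,E,H} → run E
t=35: ready={A,H} → run H
t=36: ready={A,H} → run H
t=37: ready={A} → run A
t=38: ready={A} → run A
t=39: ready={A} → run A
t=40: ready={A} → run A
t=41: ready={A} → run A
t=42: ready={A} → run A
t=43: ready={A} → run A
t=44: ready={A} → run A
t=45: (idle)
t=46: (idle)
t=47: (idle)
t=48: (idle)
t=49: (idle)

context switches = 8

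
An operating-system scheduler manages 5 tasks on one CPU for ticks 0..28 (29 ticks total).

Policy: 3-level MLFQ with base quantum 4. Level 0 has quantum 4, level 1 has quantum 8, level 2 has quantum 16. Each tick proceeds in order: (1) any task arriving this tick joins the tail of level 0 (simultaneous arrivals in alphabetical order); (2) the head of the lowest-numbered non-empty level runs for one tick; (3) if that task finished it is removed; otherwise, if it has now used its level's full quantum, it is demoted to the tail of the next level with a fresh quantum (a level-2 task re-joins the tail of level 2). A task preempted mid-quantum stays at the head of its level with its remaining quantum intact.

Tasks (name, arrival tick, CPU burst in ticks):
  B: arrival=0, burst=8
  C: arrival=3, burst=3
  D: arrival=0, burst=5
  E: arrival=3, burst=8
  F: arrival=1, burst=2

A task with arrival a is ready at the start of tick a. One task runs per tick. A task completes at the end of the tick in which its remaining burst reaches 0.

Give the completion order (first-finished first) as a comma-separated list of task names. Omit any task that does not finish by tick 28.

completion order = F, C, B, D, E

t=0: L0/L1/L2 = BD/-/- → run B
t=1: L0/L1/L2 = BDF/-/- → run B
t=2: L0/L1/L2 = BDF/-/- → run B
t=3: L0/L1/L2 = BDFCE/-/- → run B
t=4: L0/L1/L2 = DFCE/B/- → run D
t=5: L0/L1/L2 = DFCE/B/- → run D
t=6: L0/L1/L2 = DFCE/B/- → run D
t=7: L0/L1/L2 = DFCE/B/- → run D
t=8: L0/L1/L2 = FCE/BD/- → run F
t=9: L0/L1/L2 = FCE/BD/- → run F
t=10: L0/L1/L2 = CE/BD/- → run C
t=11: L0/L1/L2 = CE/BD/- → run C
t=12: L0/L1/L2 = CE/BD/- → run C
t=13: L0/L1/L2 = E/BD/- → run E
t=14: L0/L1/L2 = E/BD/- → run E
t=15: L0/L1/L2 = E/BD/- → run E
t=16: L0/L1/L2 = E/BD/- → run E
t=17: L0/L1/L2 = -/BDE/- → run B
t=18: L0/L1/L2 = -/BDE/- → run B
t=19: L0/L1/L2 = -/BDE/- → run B
t=20: L0/L1/L2 = -/BDE/- → run B
t=21: L0/L1/L2 = -/DE/- → run D
t=22: L0/L1/L2 = -/E/- → run E
t=23: L0/L1/L2 = -/E/- → run E
t=24: L0/L1/L2 = -/E/- → run E
t=25: L0/L1/L2 = -/E/- → run E
t=26: (idle)
t=27: (idle)
t=28: (idle)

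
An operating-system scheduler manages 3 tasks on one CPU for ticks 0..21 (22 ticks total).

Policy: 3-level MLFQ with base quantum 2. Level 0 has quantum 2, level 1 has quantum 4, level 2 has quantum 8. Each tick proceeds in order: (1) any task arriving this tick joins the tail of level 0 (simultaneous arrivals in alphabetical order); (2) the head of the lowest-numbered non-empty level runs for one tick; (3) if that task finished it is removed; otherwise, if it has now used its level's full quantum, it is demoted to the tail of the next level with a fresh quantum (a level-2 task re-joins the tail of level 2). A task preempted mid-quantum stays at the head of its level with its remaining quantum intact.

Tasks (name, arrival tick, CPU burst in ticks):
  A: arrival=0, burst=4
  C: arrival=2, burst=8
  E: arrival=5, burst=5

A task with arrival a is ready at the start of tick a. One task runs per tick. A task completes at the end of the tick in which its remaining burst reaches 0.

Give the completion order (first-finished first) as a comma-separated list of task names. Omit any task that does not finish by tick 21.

completion order = A, E, C

t=0: L0/L1/L2 = A/-/- → run A
t=1: L0/L1/L2 = A/-/- → run A
t=2: L0/L1/L2 = C/A/- → run C
t=3: L0/L1/L2 = C/A/- → run C
t=4: L0/L1/L2 = -/AC/- → run A
t=5: L0/L1/L2 = E/AC/- → run E
t=6: L0/L1/L2 = E/AC/- → run E
t=7: L0/L1/L2 = -/ACE/- → run A
t=8: L0/L1/L2 = -/CE/- → run C
t=9: L0/L1/L2 = -/CE/- → run C
t=10: L0/L1/L2 = -/CE/- → run C
t=11: L0/L1/L2 = -/CE/- → run C
t=12: L0/L1/L2 = -/E/C → run E
t=13: L0/L1/L2 = -/E/C → run E
t=14: L0/L1/L2 = -/E/C → run E
t=15: L0/L1/L2 = -/-/C → run C
t=16: L0/L1/L2 = -/-/C → run C
t=17: (idle)
t=18: (idle)
t=19: (idle)
t=20: (idle)
t=21: (idle)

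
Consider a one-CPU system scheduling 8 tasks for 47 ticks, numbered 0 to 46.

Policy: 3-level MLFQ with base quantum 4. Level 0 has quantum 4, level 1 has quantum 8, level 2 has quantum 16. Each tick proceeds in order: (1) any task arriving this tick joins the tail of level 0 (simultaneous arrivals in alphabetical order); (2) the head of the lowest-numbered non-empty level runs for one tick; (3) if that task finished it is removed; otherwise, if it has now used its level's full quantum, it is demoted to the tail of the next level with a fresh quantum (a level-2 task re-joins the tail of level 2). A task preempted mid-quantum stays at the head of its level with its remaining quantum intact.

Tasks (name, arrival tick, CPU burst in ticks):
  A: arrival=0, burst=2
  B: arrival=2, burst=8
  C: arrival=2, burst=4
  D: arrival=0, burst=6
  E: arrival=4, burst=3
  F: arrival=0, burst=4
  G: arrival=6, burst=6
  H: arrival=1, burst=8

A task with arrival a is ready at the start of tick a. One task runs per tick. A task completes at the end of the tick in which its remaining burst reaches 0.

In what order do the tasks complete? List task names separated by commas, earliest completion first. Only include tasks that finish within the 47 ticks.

t=0: L0/L1/L2 = ADF/-/- → run A
t=1: L0/L1/L2 = ADFH/-/- → run A
t=2: L0/L1/L2 = DFHBC/-/- → run D
t=3: L0/L1/L2 = DFHBC/-/- → run D
t=4: L0/L1/L2 = DFHBCE/-/- → run D
t=5: L0/L1/L2 = DFHBCE/-/- → run D
t=6: L0/L1/L2 = FHBCEG/D/- → run F
t=7: L0/L1/L2 = FHBCEG/D/- → run F
t=8: L0/L1/L2 = FHBCEG/D/- → run F
t=9: L0/L1/L2 = FHBCEG/D/- → run F
t=10: L0/L1/L2 = HBCEG/D/- → run H
t=11: L0/L1/L2 = HBCEG/D/- → run H
t=12: L0/L1/L2 = HBCEG/D/- → run H
t=13: L0/L1/L2 = HBCEG/D/- → run H
t=14: L0/L1/L2 = BCEG/DH/- → run B
t=15: L0/L1/L2 = BCEG/DH/- → run B
t=16: L0/L1/L2 = BCEG/DH/- → run B
t=17: L0/L1/L2 = BCEG/DH/- → run B
t=18: L0/L1/L2 = CEG/DHB/- → run C
t=19: L0/L1/L2 = CEG/DHB/- → run C
t=20: L0/L1/L2 = CEG/DHB/- → run C
t=21: L0/L1/L2 = CEG/DHB/- → run C
t=22: L0/L1/L2 = EG/DHB/- → run E
t=23: L0/L1/L2 = EG/DHB/- → run E
t=24: L0/L1/L2 = EG/DHB/- → run E
t=25: L0/L1/L2 = G/DHB/- → run G
t=26: L0/L1/L2 = G/DHB/- → run G
t=27: L0/L1/L2 = G/DHB/- → run G
t=28: L0/L1/L2 = G/DHB/- → run G
t=29: L0/L1/L2 = -/DHBG/- → run D
t=30: L0/L1/L2 = -/DHBG/- → run D
t=31: L0/L1/L2 = -/HBG/- → run H
t=32: L0/L1/L2 = -/HBG/- → run H
t=33: L0/L1/L2 = -/HBG/- → run H
t=34: L0/L1/L2 = -/HBG/- → run H
t=35: L0/L1/L2 = -/BG/- → run B
t=36: L0/L1/L2 = -/BG/- → run B
t=37: L0/L1/L2 = -/BG/- → run B
t=38: L0/L1/L2 = -/BG/- → run B
t=39: L0/L1/L2 = -/G/- → run G
t=40: L0/L1/L2 = -/G/- → run G
t=41: (idle)
t=42: (idle)
t=43: (idle)
t=44: (idle)
t=45: (idle)
t=46: (idle)

completion order = A, F, C, E, D, H, B, G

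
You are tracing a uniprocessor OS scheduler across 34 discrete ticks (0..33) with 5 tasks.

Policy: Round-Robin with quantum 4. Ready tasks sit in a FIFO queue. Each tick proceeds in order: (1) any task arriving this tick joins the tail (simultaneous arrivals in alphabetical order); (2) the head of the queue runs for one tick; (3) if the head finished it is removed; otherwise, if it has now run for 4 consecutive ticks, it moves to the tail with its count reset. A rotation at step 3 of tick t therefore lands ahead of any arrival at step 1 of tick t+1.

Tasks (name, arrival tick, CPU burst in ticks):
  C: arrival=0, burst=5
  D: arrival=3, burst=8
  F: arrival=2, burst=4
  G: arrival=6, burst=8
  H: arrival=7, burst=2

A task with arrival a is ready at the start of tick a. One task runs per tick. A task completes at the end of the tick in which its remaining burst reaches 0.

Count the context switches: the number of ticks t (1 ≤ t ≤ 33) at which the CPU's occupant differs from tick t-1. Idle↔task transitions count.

t=0: queue=[C] q_used=0 → run C
t=1: queue=[C] q_used=1 → run C
t=2: queue=[C,F] q_used=2 → run C
t=3: queue=[C,F,D] q_used=3 → run C
t=4: queue=[F,D,C] q_used=0 → run F
t=5: queue=[F,D,C] q_used=1 → run F
t=6: queue=[F,D,C,G] q_used=2 → run F
t=7: queue=[F,D,C,G,H] q_used=3 → run F
t=8: queue=[D,C,G,H] q_used=0 → run D
t=9: queue=[D,C,G,H] q_used=1 → run D
t=10: queue=[D,C,G,H] q_used=2 → run D
t=11: queue=[D,C,G,H] q_used=3 → run D
t=12: queue=[C,G,H,D] q_used=0 → run C
t=13: queue=[G,H,D] q_used=0 → run G
t=14: queue=[G,H,D] q_used=1 → run G
t=15: queue=[G,H,D] q_used=2 → run G
t=16: queue=[G,H,D] q_used=3 → run G
t=17: queue=[H,D,G] q_used=0 → run H
t=18: queue=[H,D,G] q_used=1 → run H
t=19: queue=[D,G] q_used=0 → run D
t=20: queue=[D,G] q_used=1 → run D
t=21: queue=[D,G] q_used=2 → run D
t=22: queue=[D,G] q_used=3 → run D
t=23: queue=[G] q_used=0 → run G
t=24: queue=[G] q_used=1 → run G
t=25: queue=[G] q_used=2 → run G
t=26: queue=[G] q_used=3 → run G
t=27: (idle)
t=28: (idle)
t=29: (idle)
t=30: (idle)
t=31: (idle)
t=32: (idle)
t=33: (idle)

context switches = 8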